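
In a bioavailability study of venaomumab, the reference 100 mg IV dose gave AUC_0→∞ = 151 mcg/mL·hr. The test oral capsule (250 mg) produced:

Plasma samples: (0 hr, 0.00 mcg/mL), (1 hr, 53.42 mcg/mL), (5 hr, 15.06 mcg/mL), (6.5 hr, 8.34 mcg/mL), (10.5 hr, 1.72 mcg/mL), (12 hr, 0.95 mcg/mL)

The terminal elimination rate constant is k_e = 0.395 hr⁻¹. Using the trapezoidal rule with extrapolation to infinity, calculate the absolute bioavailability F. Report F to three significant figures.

F = 0.545

Trapezoidal AUC_0→12 (oral capsule):
  [0→1]: (0.00+53.42)/2 × 1 = 26.71
  [1→5]: (53.42+15.06)/2 × 4 = 136.96
  [5→6.5]: (15.06+8.34)/2 × 1.5 = 17.55
  [6.5→10.5]: (8.34+1.72)/2 × 4 = 20.12
  [10.5→12]: (1.72+0.95)/2 × 1.5 = 2.0025
  Sum = 203.3425 mcg/mL·hr
Tail: C_last/k_e = 0.95/0.395 = 2.405
AUC_0→∞ (oral capsule) = 203.3425 + 2.405 = 205.7475 mcg/mL·hr
F = (AUC_ev/D_ev)/(AUC_iv/D_iv) = (205.7475/250)/(151/100) = 0.82299/1.51 = 0.5450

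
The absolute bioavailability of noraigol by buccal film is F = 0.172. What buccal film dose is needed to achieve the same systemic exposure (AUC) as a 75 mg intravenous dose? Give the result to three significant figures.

D_buccal = 436 mg

For equal systemic exposure: F × D_ev = D_iv
D_ev = D_iv / F = 75 / 0.172 = 436.047 mg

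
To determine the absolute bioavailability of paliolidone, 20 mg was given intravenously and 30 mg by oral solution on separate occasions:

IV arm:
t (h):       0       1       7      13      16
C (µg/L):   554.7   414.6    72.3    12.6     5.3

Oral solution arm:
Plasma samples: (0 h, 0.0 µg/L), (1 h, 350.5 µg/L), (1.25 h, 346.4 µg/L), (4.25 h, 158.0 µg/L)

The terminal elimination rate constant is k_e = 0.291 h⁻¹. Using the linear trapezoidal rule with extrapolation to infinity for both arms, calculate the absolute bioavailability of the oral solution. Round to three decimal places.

Trapezoidal AUC_0→16 (IV):
  [0→1]: (554.7+414.6)/2 × 1 = 484.65
  [1→7]: (414.6+72.3)/2 × 6 = 1460.7
  [7→13]: (72.3+12.6)/2 × 6 = 254.7
  [13→16]: (12.6+5.3)/2 × 3 = 26.85
  Sum = 2226.9 µg/L·h
IV tail: 5.3/0.291 = 18.213; AUC_iv,0→∞ = 2226.9 + 18.213 = 2245.113 µg/L·h
Trapezoidal AUC_0→4.25 (oral solution):
  [0→1]: (0.0+350.5)/2 × 1 = 175.25
  [1→1.25]: (350.5+346.4)/2 × 0.25 = 87.1125
  [1.25→4.25]: (346.4+158.0)/2 × 3 = 756.6
  Sum = 1018.9625 µg/L·h
oral solution tail: 158.0/0.291 = 542.955; AUC_ev,0→∞ = 1018.9625 + 542.955 = 1561.9175 µg/L·h
F = (AUC_ev/D_ev)/(AUC_iv/D_iv) = (1561.9175/30)/(2245.113/20) = 52.0639/112.25565 = 0.4638

F = 0.464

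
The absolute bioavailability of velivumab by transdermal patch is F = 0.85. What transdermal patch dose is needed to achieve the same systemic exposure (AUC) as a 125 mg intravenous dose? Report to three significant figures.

D_transdermal = 147 mg

For equal systemic exposure: F × D_ev = D_iv
D_ev = D_iv / F = 125 / 0.85 = 147.059 mg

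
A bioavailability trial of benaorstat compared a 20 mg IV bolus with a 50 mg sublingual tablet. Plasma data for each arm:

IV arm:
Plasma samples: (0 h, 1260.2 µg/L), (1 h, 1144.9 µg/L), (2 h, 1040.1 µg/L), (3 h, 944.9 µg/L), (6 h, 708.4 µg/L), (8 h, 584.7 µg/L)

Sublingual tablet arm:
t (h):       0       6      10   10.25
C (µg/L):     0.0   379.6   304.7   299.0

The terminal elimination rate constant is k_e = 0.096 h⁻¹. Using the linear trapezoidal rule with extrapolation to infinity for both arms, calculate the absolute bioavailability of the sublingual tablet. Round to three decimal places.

Trapezoidal AUC_0→8 (IV):
  [0→1]: (1260.2+1144.9)/2 × 1 = 1202.55
  [1→2]: (1144.9+1040.1)/2 × 1 = 1092.5
  [2→3]: (1040.1+944.9)/2 × 1 = 992.5
  [3→6]: (944.9+708.4)/2 × 3 = 2479.95
  [6→8]: (708.4+584.7)/2 × 2 = 1293.1
  Sum = 7060.6 µg/L·h
IV tail: 584.7/0.096 = 6090.625; AUC_iv,0→∞ = 7060.6 + 6090.625 = 13151.225 µg/L·h
Trapezoidal AUC_0→10.25 (sublingual tablet):
  [0→6]: (0.0+379.6)/2 × 6 = 1138.8
  [6→10]: (379.6+304.7)/2 × 4 = 1368.6
  [10→10.25]: (304.7+299.0)/2 × 0.25 = 75.4625
  Sum = 2582.8625 µg/L·h
sublingual tablet tail: 299.0/0.096 = 3114.583; AUC_ev,0→∞ = 2582.8625 + 3114.583 = 5697.4455 µg/L·h
F = (AUC_ev/D_ev)/(AUC_iv/D_iv) = (5697.4455/50)/(13151.225/20) = 113.94891/657.56125 = 0.1733

F = 0.173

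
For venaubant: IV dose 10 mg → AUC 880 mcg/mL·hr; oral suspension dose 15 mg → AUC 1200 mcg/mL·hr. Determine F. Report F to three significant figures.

F = (AUC_ev / D_ev) / (AUC_iv / D_iv)
  = (1200/15) / (880/10)
  = 80 / 88 = 0.9091

F = 0.909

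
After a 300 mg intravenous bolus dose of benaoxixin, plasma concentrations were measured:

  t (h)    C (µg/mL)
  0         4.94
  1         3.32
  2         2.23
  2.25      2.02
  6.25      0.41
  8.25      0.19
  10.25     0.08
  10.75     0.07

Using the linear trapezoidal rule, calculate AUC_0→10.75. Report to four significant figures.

AUC = 13.20 µg/mL·h

Trapezoidal AUC_0→10.75:
  [0→1]: (4.94+3.32)/2 × 1 = 4.13
  [1→2]: (3.32+2.23)/2 × 1 = 2.775
  [2→2.25]: (2.23+2.02)/2 × 0.25 = 0.53125
  [2.25→6.25]: (2.02+0.41)/2 × 4 = 4.86
  [6.25→8.25]: (0.41+0.19)/2 × 2 = 0.6
  [8.25→10.25]: (0.19+0.08)/2 × 2 = 0.27
  [10.25→10.75]: (0.08+0.07)/2 × 0.5 = 0.0375
  Sum = 13.20375 µg/mL·h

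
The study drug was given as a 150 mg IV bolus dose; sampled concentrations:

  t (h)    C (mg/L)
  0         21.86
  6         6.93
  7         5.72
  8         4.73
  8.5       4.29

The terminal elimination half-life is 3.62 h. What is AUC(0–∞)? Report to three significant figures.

AUC = 123 mg/L·h

Trapezoidal AUC_0→8.5:
  [0→6]: (21.86+6.93)/2 × 6 = 86.37
  [6→7]: (6.93+5.72)/2 × 1 = 6.325
  [7→8]: (5.72+4.73)/2 × 1 = 5.225
  [8→8.5]: (4.73+4.29)/2 × 0.5 = 2.255
  Sum = 100.175 mg/L·h
k_e = ln2 / t½ = 0.693147 / 3.62 = 0.1915 h^-1
Extrapolated tail: C_last / k_e = 4.29 / 0.1915 = 22.402
AUC_0→∞ = 100.175 + 22.402 = 122.577 mg/L·h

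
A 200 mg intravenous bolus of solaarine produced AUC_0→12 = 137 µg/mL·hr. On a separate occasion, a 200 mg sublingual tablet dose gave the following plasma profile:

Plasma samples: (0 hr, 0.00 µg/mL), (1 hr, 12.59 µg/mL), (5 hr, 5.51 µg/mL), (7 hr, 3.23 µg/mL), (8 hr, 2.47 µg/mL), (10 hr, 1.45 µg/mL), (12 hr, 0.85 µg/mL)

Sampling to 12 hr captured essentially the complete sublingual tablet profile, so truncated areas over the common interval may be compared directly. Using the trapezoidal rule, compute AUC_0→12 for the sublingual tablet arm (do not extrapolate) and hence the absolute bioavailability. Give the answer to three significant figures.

Trapezoidal AUC_0→12 (sublingual tablet):
  [0→1]: (0.00+12.59)/2 × 1 = 6.295
  [1→5]: (12.59+5.51)/2 × 4 = 36.2
  [5→7]: (5.51+3.23)/2 × 2 = 8.74
  [7→8]: (3.23+2.47)/2 × 1 = 2.85
  [8→10]: (2.47+1.45)/2 × 2 = 3.92
  [10→12]: (1.45+0.85)/2 × 2 = 2.3
  Sum = 60.305 µg/mL·hr
F = (AUC_ev/D_ev)/(AUC_iv/D_iv) = (60.305/200)/(137/200) = 0.301525/0.685 = 0.4402

F = 0.440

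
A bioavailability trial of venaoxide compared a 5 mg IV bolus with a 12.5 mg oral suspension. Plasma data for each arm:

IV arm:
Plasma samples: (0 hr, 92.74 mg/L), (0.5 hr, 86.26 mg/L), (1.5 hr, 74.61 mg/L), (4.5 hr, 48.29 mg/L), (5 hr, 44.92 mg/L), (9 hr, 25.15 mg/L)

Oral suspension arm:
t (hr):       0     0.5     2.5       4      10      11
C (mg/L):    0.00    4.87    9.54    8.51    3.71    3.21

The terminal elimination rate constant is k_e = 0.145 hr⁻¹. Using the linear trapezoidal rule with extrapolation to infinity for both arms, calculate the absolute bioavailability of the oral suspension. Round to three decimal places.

Trapezoidal AUC_0→9 (IV):
  [0→0.5]: (92.74+86.26)/2 × 0.5 = 44.75
  [0.5→1.5]: (86.26+74.61)/2 × 1 = 80.435
  [1.5→4.5]: (74.61+48.29)/2 × 3 = 184.35
  [4.5→5]: (48.29+44.92)/2 × 0.5 = 23.3025
  [5→9]: (44.92+25.15)/2 × 4 = 140.14
  Sum = 472.9775 mg/L·hr
IV tail: 25.15/0.145 = 173.448; AUC_iv,0→∞ = 472.9775 + 173.448 = 646.4255 mg/L·hr
Trapezoidal AUC_0→11 (oral suspension):
  [0→0.5]: (0.00+4.87)/2 × 0.5 = 1.2175
  [0.5→2.5]: (4.87+9.54)/2 × 2 = 14.41
  [2.5→4]: (9.54+8.51)/2 × 1.5 = 13.5375
  [4→10]: (8.51+3.71)/2 × 6 = 36.66
  [10→11]: (3.71+3.21)/2 × 1 = 3.46
  Sum = 69.285 mg/L·hr
oral suspension tail: 3.21/0.145 = 22.138; AUC_ev,0→∞ = 69.285 + 22.138 = 91.423 mg/L·hr
F = (AUC_ev/D_ev)/(AUC_iv/D_iv) = (91.423/12.5)/(646.4255/5) = 7.31384/129.2851 = 0.0566

F = 0.057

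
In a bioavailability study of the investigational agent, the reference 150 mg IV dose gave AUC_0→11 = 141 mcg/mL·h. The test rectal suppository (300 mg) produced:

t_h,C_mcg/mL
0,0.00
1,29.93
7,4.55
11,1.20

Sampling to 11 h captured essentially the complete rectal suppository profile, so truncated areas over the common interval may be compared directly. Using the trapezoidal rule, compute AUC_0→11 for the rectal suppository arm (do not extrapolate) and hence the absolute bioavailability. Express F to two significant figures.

Trapezoidal AUC_0→11 (rectal suppository):
  [0→1]: (0.00+29.93)/2 × 1 = 14.965
  [1→7]: (29.93+4.55)/2 × 6 = 103.44
  [7→11]: (4.55+1.20)/2 × 4 = 11.5
  Sum = 129.905 mcg/mL·h
F = (AUC_ev/D_ev)/(AUC_iv/D_iv) = (129.905/300)/(141/150) = 0.433017/0.94 = 0.4607

F = 0.46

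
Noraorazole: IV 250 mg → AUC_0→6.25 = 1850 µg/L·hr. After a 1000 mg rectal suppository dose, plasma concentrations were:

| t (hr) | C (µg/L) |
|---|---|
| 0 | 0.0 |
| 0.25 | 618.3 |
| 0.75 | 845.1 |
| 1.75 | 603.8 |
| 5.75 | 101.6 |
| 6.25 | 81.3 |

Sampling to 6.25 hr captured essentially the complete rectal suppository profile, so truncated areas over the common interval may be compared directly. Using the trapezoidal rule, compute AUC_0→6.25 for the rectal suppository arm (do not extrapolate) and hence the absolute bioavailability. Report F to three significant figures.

Trapezoidal AUC_0→6.25 (rectal suppository):
  [0→0.25]: (0.0+618.3)/2 × 0.25 = 77.2875
  [0.25→0.75]: (618.3+845.1)/2 × 0.5 = 365.85
  [0.75→1.75]: (845.1+603.8)/2 × 1 = 724.45
  [1.75→5.75]: (603.8+101.6)/2 × 4 = 1410.8
  [5.75→6.25]: (101.6+81.3)/2 × 0.5 = 45.725
  Sum = 2624.1125 µg/L·hr
F = (AUC_ev/D_ev)/(AUC_iv/D_iv) = (2624.1125/1000)/(1850/250) = 2.6241125/7.4 = 0.3546

F = 0.355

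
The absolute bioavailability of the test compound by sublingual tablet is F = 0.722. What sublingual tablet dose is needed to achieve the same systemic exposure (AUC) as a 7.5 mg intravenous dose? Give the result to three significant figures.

D_sublingual = 10.4 mg

For equal systemic exposure: F × D_ev = D_iv
D_ev = D_iv / F = 7.5 / 0.722 = 10.3878 mg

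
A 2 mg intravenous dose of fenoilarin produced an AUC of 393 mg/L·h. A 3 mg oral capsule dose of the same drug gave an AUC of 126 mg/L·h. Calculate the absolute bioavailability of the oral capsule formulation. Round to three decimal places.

F = 0.214

F = (AUC_ev / D_ev) / (AUC_iv / D_iv)
  = (126/3) / (393/2)
  = 42 / 196.5 = 0.2137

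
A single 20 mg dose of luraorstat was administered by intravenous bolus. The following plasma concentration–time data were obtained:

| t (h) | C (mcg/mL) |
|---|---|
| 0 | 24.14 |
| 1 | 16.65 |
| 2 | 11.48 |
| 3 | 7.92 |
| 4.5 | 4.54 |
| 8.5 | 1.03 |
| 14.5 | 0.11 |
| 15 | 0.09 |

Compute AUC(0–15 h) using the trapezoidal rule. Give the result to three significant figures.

AUC = 68.1 mcg/mL·h

Trapezoidal AUC_0→15:
  [0→1]: (24.14+16.65)/2 × 1 = 20.395
  [1→2]: (16.65+11.48)/2 × 1 = 14.065
  [2→3]: (11.48+7.92)/2 × 1 = 9.7
  [3→4.5]: (7.92+4.54)/2 × 1.5 = 9.345
  [4.5→8.5]: (4.54+1.03)/2 × 4 = 11.14
  [8.5→14.5]: (1.03+0.11)/2 × 6 = 3.42
  [14.5→15]: (0.11+0.09)/2 × 0.5 = 0.05
  Sum = 68.115 mcg/mL·h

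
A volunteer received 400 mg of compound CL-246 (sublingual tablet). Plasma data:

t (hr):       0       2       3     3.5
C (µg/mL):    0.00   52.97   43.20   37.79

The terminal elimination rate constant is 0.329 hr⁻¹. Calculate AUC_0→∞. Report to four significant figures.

AUC = 236.2 µg/mL·hr

Trapezoidal AUC_0→3.5:
  [0→2]: (0.00+52.97)/2 × 2 = 52.97
  [2→3]: (52.97+43.20)/2 × 1 = 48.085
  [3→3.5]: (43.20+37.79)/2 × 0.5 = 20.2475
  Sum = 121.3025 µg/mL·hr
Extrapolated tail: C_last / k_e = 37.79 / 0.329 = 114.863
AUC_0→∞ = 121.3025 + 114.863 = 236.1655 µg/mL·hr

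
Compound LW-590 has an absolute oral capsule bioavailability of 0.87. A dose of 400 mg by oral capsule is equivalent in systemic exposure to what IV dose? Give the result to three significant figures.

Systemic exposure from an extravascular dose = F × D_ev, so the equivalent IV dose is F × D_ev.
D_iv = F × D_ev = 0.87 × 400 = 348 mg

D_iv = 348 mg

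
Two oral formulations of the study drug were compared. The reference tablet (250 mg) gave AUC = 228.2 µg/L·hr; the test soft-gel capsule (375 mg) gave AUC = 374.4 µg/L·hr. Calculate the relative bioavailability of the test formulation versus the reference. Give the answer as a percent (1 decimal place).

F_rel = 109.4%

F_rel = (AUC_test/D_test) / (AUC_ref/D_ref)
      = (374.4/375) / (228.2/250)
      = 0.9984 / 0.9128 = 1.0938 = 109.38%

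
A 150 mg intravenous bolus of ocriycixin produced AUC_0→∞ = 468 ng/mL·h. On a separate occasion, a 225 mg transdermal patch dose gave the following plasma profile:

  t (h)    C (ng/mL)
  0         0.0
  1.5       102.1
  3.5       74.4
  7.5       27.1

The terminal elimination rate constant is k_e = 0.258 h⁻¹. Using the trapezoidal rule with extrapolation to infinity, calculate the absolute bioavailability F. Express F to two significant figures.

F = 0.80

Trapezoidal AUC_0→7.5 (transdermal patch):
  [0→1.5]: (0.0+102.1)/2 × 1.5 = 76.575
  [1.5→3.5]: (102.1+74.4)/2 × 2 = 176.5
  [3.5→7.5]: (74.4+27.1)/2 × 4 = 203.0
  Sum = 456.075 ng/mL·h
Tail: C_last/k_e = 27.1/0.258 = 105.039
AUC_0→∞ (transdermal patch) = 456.075 + 105.039 = 561.114 ng/mL·h
F = (AUC_ev/D_ev)/(AUC_iv/D_iv) = (561.114/225)/(468/150) = 2.49384/3.12 = 0.7993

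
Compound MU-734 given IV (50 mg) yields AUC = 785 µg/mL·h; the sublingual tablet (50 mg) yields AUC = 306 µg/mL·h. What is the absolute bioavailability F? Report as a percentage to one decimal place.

F = (AUC_ev / D_ev) / (AUC_iv / D_iv)
  = (306/50) / (785/50)
  = 6.12 / 15.7 = 0.3898
  = 38.98%

F = 39.0%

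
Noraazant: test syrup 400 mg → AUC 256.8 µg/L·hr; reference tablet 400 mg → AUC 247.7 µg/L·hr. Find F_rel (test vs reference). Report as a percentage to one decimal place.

F_rel = 103.7%

F_rel = (AUC_test/D_test) / (AUC_ref/D_ref)
      = (256.8/400) / (247.7/400)
      = 0.642 / 0.61925 = 1.0367 = 103.67%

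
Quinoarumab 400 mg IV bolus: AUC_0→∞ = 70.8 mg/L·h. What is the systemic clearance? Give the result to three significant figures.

CL = Dose_iv / AUC_0→∞
   = 400 / 70.8 = 5.64972 L/h

CL = 5.65 L/h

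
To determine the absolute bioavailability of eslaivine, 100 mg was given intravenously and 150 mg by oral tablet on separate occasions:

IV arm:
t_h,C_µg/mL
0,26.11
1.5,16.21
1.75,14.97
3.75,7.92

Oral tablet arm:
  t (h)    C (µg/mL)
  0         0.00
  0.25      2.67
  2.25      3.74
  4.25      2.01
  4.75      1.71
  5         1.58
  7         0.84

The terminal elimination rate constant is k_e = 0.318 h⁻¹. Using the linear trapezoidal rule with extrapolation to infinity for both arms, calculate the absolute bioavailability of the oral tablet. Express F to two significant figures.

F = 0.15

Trapezoidal AUC_0→3.75 (IV):
  [0→1.5]: (26.11+16.21)/2 × 1.5 = 31.74
  [1.5→1.75]: (16.21+14.97)/2 × 0.25 = 3.8975
  [1.75→3.75]: (14.97+7.92)/2 × 2 = 22.89
  Sum = 58.5275 µg/mL·h
IV tail: 7.92/0.318 = 24.906; AUC_iv,0→∞ = 58.5275 + 24.906 = 83.4335 µg/mL·h
Trapezoidal AUC_0→7 (oral tablet):
  [0→0.25]: (0.00+2.67)/2 × 0.25 = 0.33375
  [0.25→2.25]: (2.67+3.74)/2 × 2 = 6.41
  [2.25→4.25]: (3.74+2.01)/2 × 2 = 5.75
  [4.25→4.75]: (2.01+1.71)/2 × 0.5 = 0.93
  [4.75→5]: (1.71+1.58)/2 × 0.25 = 0.41125
  [5→7]: (1.58+0.84)/2 × 2 = 2.42
  Sum = 16.255 µg/mL·h
oral tablet tail: 0.84/0.318 = 2.642; AUC_ev,0→∞ = 16.255 + 2.642 = 18.897 µg/mL·h
F = (AUC_ev/D_ev)/(AUC_iv/D_iv) = (18.897/150)/(83.4335/100) = 0.12598/0.834335 = 0.1510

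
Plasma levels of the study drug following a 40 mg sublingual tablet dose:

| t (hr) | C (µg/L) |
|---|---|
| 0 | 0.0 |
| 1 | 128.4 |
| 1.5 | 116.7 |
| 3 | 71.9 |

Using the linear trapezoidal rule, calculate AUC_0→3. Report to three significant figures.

AUC = 267 µg/L·hr

Trapezoidal AUC_0→3:
  [0→1]: (0.0+128.4)/2 × 1 = 64.2
  [1→1.5]: (128.4+116.7)/2 × 0.5 = 61.275
  [1.5→3]: (116.7+71.9)/2 × 1.5 = 141.45
  Sum = 266.925 µg/L·hr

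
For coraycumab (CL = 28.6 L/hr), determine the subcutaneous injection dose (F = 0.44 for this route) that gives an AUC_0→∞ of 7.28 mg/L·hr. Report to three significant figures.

Dose = 473 mg

Dose = CL × AUC_0→∞ / F
     = 28.6 × 7.28 / 0.44 = 473.2 mg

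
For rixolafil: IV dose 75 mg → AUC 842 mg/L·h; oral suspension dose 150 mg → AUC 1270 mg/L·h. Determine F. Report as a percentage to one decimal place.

F = (AUC_ev / D_ev) / (AUC_iv / D_iv)
  = (1270/150) / (842/75)
  = 8.46667 / 11.2267 = 0.7542
  = 75.42%

F = 75.4%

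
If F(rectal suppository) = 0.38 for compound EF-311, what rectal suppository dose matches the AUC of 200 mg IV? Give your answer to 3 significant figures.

For equal systemic exposure: F × D_ev = D_iv
D_ev = D_iv / F = 200 / 0.38 = 526.316 mg

D_rectal = 526 mg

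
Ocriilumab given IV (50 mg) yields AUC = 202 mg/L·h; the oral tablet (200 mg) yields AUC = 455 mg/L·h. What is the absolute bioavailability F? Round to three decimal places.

F = 0.563

F = (AUC_ev / D_ev) / (AUC_iv / D_iv)
  = (455/200) / (202/50)
  = 2.275 / 4.04 = 0.5631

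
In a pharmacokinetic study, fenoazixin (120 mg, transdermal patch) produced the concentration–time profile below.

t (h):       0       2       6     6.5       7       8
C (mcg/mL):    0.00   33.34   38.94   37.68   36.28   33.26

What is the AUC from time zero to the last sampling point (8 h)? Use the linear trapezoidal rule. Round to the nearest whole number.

AUC = 250 mcg/mL·h

Trapezoidal AUC_0→8:
  [0→2]: (0.00+33.34)/2 × 2 = 33.34
  [2→6]: (33.34+38.94)/2 × 4 = 144.56
  [6→6.5]: (38.94+37.68)/2 × 0.5 = 19.155
  [6.5→7]: (37.68+36.28)/2 × 0.5 = 18.49
  [7→8]: (36.28+33.26)/2 × 1 = 34.77
  Sum = 250.315 mcg/mL·h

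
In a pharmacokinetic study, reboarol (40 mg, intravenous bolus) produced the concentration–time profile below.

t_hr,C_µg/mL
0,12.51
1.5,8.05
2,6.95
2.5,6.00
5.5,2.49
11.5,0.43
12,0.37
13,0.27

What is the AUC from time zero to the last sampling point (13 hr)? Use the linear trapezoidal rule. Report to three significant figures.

Trapezoidal AUC_0→13:
  [0→1.5]: (12.51+8.05)/2 × 1.5 = 15.42
  [1.5→2]: (8.05+6.95)/2 × 0.5 = 3.75
  [2→2.5]: (6.95+6.00)/2 × 0.5 = 3.2375
  [2.5→5.5]: (6.00+2.49)/2 × 3 = 12.735
  [5.5→11.5]: (2.49+0.43)/2 × 6 = 8.76
  [11.5→12]: (0.43+0.37)/2 × 0.5 = 0.2
  [12→13]: (0.37+0.27)/2 × 1 = 0.32
  Sum = 44.4225 µg/mL·hr

AUC = 44.4 µg/mL·hr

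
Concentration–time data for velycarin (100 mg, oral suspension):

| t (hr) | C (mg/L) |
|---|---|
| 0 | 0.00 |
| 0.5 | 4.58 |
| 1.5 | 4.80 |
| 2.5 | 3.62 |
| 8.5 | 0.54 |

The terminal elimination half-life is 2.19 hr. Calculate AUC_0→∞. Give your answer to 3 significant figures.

AUC = 24.2 mg/L·hr

Trapezoidal AUC_0→8.5:
  [0→0.5]: (0.00+4.58)/2 × 0.5 = 1.145
  [0.5→1.5]: (4.58+4.80)/2 × 1 = 4.69
  [1.5→2.5]: (4.80+3.62)/2 × 1 = 4.21
  [2.5→8.5]: (3.62+0.54)/2 × 6 = 12.48
  Sum = 22.525 mg/L·hr
k_e = ln2 / t½ = 0.693147 / 2.19 = 0.3165 hr^-1
Extrapolated tail: C_last / k_e = 0.54 / 0.3165 = 1.706
AUC_0→∞ = 22.525 + 1.706 = 24.231 mg/L·hr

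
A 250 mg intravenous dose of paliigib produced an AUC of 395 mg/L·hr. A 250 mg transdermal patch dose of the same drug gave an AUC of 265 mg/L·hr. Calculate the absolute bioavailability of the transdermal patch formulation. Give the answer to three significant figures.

F = (AUC_ev / D_ev) / (AUC_iv / D_iv)
  = (265/250) / (395/250)
  = 1.06 / 1.58 = 0.6709

F = 0.671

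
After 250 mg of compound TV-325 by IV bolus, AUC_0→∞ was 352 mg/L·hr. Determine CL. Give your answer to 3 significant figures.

CL = 0.710 L/hr

CL = Dose_iv / AUC_0→∞
   = 250 / 352 = 0.710227 L/hr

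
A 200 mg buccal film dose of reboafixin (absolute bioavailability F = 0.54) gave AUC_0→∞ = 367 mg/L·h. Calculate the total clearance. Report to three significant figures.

CL = F × Dose / AUC_0→∞
   = 0.54 × 200 / 367 = 0.294278 L/h

CL = 0.294 L/h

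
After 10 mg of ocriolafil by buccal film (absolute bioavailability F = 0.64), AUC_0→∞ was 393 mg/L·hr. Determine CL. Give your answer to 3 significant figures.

CL = 0.0163 L/hr

CL = F × Dose / AUC_0→∞
   = 0.64 × 10 / 393 = 0.016285 L/hr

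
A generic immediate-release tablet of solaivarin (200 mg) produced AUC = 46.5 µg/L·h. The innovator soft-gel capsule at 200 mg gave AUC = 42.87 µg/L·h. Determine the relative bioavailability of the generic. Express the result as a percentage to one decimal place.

F_rel = 108.5%

F_rel = (AUC_test/D_test) / (AUC_ref/D_ref)
      = (46.5/200) / (42.87/200)
      = 0.2325 / 0.21435 = 1.0847 = 108.47%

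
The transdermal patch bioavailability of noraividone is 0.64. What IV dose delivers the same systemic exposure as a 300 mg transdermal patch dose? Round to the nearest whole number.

D_iv = 192 mg

Systemic exposure from an extravascular dose = F × D_ev, so the equivalent IV dose is F × D_ev.
D_iv = F × D_ev = 0.64 × 300 = 192 mg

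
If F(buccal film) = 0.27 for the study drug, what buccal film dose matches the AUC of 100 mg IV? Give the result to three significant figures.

D_buccal = 370 mg

For equal systemic exposure: F × D_ev = D_iv
D_ev = D_iv / F = 100 / 0.27 = 370.37 mg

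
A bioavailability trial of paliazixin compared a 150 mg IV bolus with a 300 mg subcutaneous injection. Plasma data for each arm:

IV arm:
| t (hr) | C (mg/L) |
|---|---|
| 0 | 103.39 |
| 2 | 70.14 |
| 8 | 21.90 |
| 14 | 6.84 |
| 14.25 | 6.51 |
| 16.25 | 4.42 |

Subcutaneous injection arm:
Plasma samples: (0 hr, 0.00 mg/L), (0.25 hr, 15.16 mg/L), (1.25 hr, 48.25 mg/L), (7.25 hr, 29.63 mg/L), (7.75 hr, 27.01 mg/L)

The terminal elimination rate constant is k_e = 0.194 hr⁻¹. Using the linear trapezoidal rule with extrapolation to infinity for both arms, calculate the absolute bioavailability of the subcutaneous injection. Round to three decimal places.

F = 0.368

Trapezoidal AUC_0→16.25 (IV):
  [0→2]: (103.39+70.14)/2 × 2 = 173.53
  [2→8]: (70.14+21.90)/2 × 6 = 276.12
  [8→14]: (21.90+6.84)/2 × 6 = 86.22
  [14→14.25]: (6.84+6.51)/2 × 0.25 = 1.66875
  [14.25→16.25]: (6.51+4.42)/2 × 2 = 10.93
  Sum = 548.46875 mg/L·hr
IV tail: 4.42/0.194 = 22.784; AUC_iv,0→∞ = 548.46875 + 22.784 = 571.25275 mg/L·hr
Trapezoidal AUC_0→7.75 (subcutaneous injection):
  [0→0.25]: (0.00+15.16)/2 × 0.25 = 1.895
  [0.25→1.25]: (15.16+48.25)/2 × 1 = 31.705
  [1.25→7.25]: (48.25+29.63)/2 × 6 = 233.64
  [7.25→7.75]: (29.63+27.01)/2 × 0.5 = 14.16
  Sum = 281.4 mg/L·hr
subcutaneous injection tail: 27.01/0.194 = 139.227; AUC_ev,0→∞ = 281.4 + 139.227 = 420.627 mg/L·hr
F = (AUC_ev/D_ev)/(AUC_iv/D_iv) = (420.627/300)/(571.25275/150) = 1.40209/3.80835 = 0.3682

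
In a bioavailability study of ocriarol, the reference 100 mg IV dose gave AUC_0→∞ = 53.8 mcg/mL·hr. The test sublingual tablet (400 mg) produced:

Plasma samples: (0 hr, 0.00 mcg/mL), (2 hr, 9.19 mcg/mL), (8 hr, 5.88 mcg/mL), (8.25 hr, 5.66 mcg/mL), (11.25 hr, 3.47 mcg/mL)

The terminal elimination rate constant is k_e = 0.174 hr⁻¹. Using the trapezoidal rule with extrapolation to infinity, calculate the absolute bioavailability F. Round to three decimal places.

F = 0.416

Trapezoidal AUC_0→11.25 (sublingual tablet):
  [0→2]: (0.00+9.19)/2 × 2 = 9.19
  [2→8]: (9.19+5.88)/2 × 6 = 45.21
  [8→8.25]: (5.88+5.66)/2 × 0.25 = 1.4425
  [8.25→11.25]: (5.66+3.47)/2 × 3 = 13.695
  Sum = 69.5375 mcg/mL·hr
Tail: C_last/k_e = 3.47/0.174 = 19.943
AUC_0→∞ (sublingual tablet) = 69.5375 + 19.943 = 89.4805 mcg/mL·hr
F = (AUC_ev/D_ev)/(AUC_iv/D_iv) = (89.4805/400)/(53.8/100) = 0.22370125/0.538 = 0.4158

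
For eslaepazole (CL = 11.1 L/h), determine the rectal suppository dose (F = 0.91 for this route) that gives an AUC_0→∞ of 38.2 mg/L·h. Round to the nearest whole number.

Dose = 466 mg

Dose = CL × AUC_0→∞ / F
     = 11.1 × 38.2 / 0.91 = 465.956 mg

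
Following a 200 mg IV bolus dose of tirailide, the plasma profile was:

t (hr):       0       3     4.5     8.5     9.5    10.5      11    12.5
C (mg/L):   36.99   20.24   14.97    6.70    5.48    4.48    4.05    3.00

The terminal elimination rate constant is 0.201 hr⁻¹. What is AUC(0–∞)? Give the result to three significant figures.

Trapezoidal AUC_0→12.5:
  [0→3]: (36.99+20.24)/2 × 3 = 85.845
  [3→4.5]: (20.24+14.97)/2 × 1.5 = 26.4075
  [4.5→8.5]: (14.97+6.70)/2 × 4 = 43.34
  [8.5→9.5]: (6.70+5.48)/2 × 1 = 6.09
  [9.5→10.5]: (5.48+4.48)/2 × 1 = 4.98
  [10.5→11]: (4.48+4.05)/2 × 0.5 = 2.1325
  [11→12.5]: (4.05+3.00)/2 × 1.5 = 5.2875
  Sum = 174.0825 mg/L·hr
Extrapolated tail: C_last / k_e = 3.00 / 0.201 = 14.925
AUC_0→∞ = 174.0825 + 14.925 = 189.0075 mg/L·hr

AUC = 189 mg/L·hr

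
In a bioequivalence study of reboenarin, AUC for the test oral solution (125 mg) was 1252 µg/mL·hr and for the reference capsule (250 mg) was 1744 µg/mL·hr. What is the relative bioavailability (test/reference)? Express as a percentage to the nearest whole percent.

F_rel = 144%

F_rel = (AUC_test/D_test) / (AUC_ref/D_ref)
      = (1252/125) / (1744/250)
      = 10.016 / 6.976 = 1.4358 = 143.58%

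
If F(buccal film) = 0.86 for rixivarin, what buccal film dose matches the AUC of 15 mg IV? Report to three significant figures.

D_buccal = 17.4 mg

For equal systemic exposure: F × D_ev = D_iv
D_ev = D_iv / F = 15 / 0.86 = 17.4419 mg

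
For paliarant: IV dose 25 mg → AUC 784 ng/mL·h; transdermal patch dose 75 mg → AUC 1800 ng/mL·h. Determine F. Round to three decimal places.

F = 0.765

F = (AUC_ev / D_ev) / (AUC_iv / D_iv)
  = (1800/75) / (784/25)
  = 24 / 31.36 = 0.7653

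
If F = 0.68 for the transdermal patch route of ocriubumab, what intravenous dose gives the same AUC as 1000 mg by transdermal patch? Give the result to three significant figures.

Systemic exposure from an extravascular dose = F × D_ev, so the equivalent IV dose is F × D_ev.
D_iv = F × D_ev = 0.68 × 1000 = 680 mg

D_iv = 680 mg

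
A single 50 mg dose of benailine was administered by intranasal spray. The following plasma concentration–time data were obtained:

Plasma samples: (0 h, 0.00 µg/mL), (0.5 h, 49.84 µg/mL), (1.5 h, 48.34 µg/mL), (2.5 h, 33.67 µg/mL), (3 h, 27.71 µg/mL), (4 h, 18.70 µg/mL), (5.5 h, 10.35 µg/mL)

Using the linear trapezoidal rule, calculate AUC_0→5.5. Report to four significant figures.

AUC = 162.9 µg/mL·h

Trapezoidal AUC_0→5.5:
  [0→0.5]: (0.00+49.84)/2 × 0.5 = 12.46
  [0.5→1.5]: (49.84+48.34)/2 × 1 = 49.09
  [1.5→2.5]: (48.34+33.67)/2 × 1 = 41.005
  [2.5→3]: (33.67+27.71)/2 × 0.5 = 15.345
  [3→4]: (27.71+18.70)/2 × 1 = 23.205
  [4→5.5]: (18.70+10.35)/2 × 1.5 = 21.7875
  Sum = 162.8925 µg/mL·h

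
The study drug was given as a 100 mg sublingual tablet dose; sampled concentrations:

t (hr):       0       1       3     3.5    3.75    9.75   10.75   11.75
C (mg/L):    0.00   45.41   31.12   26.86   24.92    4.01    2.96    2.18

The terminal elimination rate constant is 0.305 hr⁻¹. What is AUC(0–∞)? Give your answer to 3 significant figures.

Trapezoidal AUC_0→11.75:
  [0→1]: (0.00+45.41)/2 × 1 = 22.705
  [1→3]: (45.41+31.12)/2 × 2 = 76.53
  [3→3.5]: (31.12+26.86)/2 × 0.5 = 14.495
  [3.5→3.75]: (26.86+24.92)/2 × 0.25 = 6.4725
  [3.75→9.75]: (24.92+4.01)/2 × 6 = 86.79
  [9.75→10.75]: (4.01+2.96)/2 × 1 = 3.485
  [10.75→11.75]: (2.96+2.18)/2 × 1 = 2.57
  Sum = 213.0475 mg/L·hr
Extrapolated tail: C_last / k_e = 2.18 / 0.305 = 7.148
AUC_0→∞ = 213.0475 + 7.148 = 220.1955 mg/L·hr

AUC = 220 mg/L·hr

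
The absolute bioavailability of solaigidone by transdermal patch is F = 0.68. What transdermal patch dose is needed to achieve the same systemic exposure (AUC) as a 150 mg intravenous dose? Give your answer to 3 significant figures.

For equal systemic exposure: F × D_ev = D_iv
D_ev = D_iv / F = 150 / 0.68 = 220.588 mg

D_transdermal = 221 mg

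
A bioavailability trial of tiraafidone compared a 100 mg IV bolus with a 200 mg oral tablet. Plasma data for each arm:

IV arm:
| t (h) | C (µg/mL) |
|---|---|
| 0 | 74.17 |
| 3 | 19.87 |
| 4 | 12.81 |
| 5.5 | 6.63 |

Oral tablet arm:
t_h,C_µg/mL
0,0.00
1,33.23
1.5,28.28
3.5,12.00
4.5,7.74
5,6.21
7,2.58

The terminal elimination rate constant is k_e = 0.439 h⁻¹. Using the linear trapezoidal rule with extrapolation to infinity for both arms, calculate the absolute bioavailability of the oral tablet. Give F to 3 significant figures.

Trapezoidal AUC_0→5.5 (IV):
  [0→3]: (74.17+19.87)/2 × 3 = 141.06
  [3→4]: (19.87+12.81)/2 × 1 = 16.34
  [4→5.5]: (12.81+6.63)/2 × 1.5 = 14.58
  Sum = 171.98 µg/mL·h
IV tail: 6.63/0.439 = 15.103; AUC_iv,0→∞ = 171.98 + 15.103 = 187.083 µg/mL·h
Trapezoidal AUC_0→7 (oral tablet):
  [0→1]: (0.00+33.23)/2 × 1 = 16.615
  [1→1.5]: (33.23+28.28)/2 × 0.5 = 15.3775
  [1.5→3.5]: (28.28+12.00)/2 × 2 = 40.28
  [3.5→4.5]: (12.00+7.74)/2 × 1 = 9.87
  [4.5→5]: (7.74+6.21)/2 × 0.5 = 3.4875
  [5→7]: (6.21+2.58)/2 × 2 = 8.79
  Sum = 94.42 µg/mL·h
oral tablet tail: 2.58/0.439 = 5.877; AUC_ev,0→∞ = 94.42 + 5.877 = 100.297 µg/mL·h
F = (AUC_ev/D_ev)/(AUC_iv/D_iv) = (100.297/200)/(187.083/100) = 0.501485/1.87083 = 0.2681

F = 0.268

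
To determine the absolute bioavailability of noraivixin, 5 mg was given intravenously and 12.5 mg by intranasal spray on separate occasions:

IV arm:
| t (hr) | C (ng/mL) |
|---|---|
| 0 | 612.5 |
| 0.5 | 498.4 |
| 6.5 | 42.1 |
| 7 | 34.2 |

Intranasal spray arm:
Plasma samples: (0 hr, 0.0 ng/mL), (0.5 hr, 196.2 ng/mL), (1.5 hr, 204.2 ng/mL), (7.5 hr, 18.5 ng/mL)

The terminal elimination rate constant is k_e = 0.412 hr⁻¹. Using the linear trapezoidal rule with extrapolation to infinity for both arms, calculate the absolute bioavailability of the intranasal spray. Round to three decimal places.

Trapezoidal AUC_0→7 (IV):
  [0→0.5]: (612.5+498.4)/2 × 0.5 = 277.725
  [0.5→6.5]: (498.4+42.1)/2 × 6 = 1621.5
  [6.5→7]: (42.1+34.2)/2 × 0.5 = 19.075
  Sum = 1918.3 ng/mL·hr
IV tail: 34.2/0.412 = 83.010; AUC_iv,0→∞ = 1918.3 + 83.010 = 2001.31 ng/mL·hr
Trapezoidal AUC_0→7.5 (intranasal spray):
  [0→0.5]: (0.0+196.2)/2 × 0.5 = 49.05
  [0.5→1.5]: (196.2+204.2)/2 × 1 = 200.2
  [1.5→7.5]: (204.2+18.5)/2 × 6 = 668.1
  Sum = 917.35 ng/mL·hr
intranasal spray tail: 18.5/0.412 = 44.903; AUC_ev,0→∞ = 917.35 + 44.903 = 962.253 ng/mL·hr
F = (AUC_ev/D_ev)/(AUC_iv/D_iv) = (962.253/12.5)/(2001.31/5) = 76.98024/400.262 = 0.1923

F = 0.192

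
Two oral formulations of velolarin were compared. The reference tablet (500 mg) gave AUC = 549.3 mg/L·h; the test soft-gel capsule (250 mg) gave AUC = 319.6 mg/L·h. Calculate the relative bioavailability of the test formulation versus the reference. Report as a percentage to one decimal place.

F_rel = (AUC_test/D_test) / (AUC_ref/D_ref)
      = (319.6/250) / (549.3/500)
      = 1.2784 / 1.0986 = 1.1637 = 116.37%

F_rel = 116.4%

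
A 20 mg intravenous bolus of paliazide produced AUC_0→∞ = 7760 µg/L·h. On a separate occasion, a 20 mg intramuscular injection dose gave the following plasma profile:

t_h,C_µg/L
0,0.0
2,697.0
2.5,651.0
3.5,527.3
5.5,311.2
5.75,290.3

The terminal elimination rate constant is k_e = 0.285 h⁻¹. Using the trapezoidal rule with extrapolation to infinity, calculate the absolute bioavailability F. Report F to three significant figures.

F = 0.458

Trapezoidal AUC_0→5.75 (intramuscular injection):
  [0→2]: (0.0+697.0)/2 × 2 = 697.0
  [2→2.5]: (697.0+651.0)/2 × 0.5 = 337.0
  [2.5→3.5]: (651.0+527.3)/2 × 1 = 589.15
  [3.5→5.5]: (527.3+311.2)/2 × 2 = 838.5
  [5.5→5.75]: (311.2+290.3)/2 × 0.25 = 75.1875
  Sum = 2536.8375 µg/L·h
Tail: C_last/k_e = 290.3/0.285 = 1018.596
AUC_0→∞ (intramuscular injection) = 2536.8375 + 1018.596 = 3555.4335 µg/L·h
F = (AUC_ev/D_ev)/(AUC_iv/D_iv) = (3555.4335/20)/(7760/20) = 177.772/388 = 0.4582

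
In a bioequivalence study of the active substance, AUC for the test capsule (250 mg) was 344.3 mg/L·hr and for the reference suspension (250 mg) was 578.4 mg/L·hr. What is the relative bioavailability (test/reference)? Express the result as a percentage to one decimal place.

F_rel = 59.5%

F_rel = (AUC_test/D_test) / (AUC_ref/D_ref)
      = (344.3/250) / (578.4/250)
      = 1.3772 / 2.3136 = 0.5953 = 59.53%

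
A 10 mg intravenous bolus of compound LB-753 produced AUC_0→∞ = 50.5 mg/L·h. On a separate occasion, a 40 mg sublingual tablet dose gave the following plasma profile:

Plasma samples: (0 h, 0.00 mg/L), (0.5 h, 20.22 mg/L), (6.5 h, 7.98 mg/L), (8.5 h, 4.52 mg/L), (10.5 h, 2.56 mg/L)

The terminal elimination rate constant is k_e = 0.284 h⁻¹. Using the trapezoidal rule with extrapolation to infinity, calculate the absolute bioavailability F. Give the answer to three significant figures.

Trapezoidal AUC_0→10.5 (sublingual tablet):
  [0→0.5]: (0.00+20.22)/2 × 0.5 = 5.055
  [0.5→6.5]: (20.22+7.98)/2 × 6 = 84.6
  [6.5→8.5]: (7.98+4.52)/2 × 2 = 12.5
  [8.5→10.5]: (4.52+2.56)/2 × 2 = 7.08
  Sum = 109.235 mg/L·h
Tail: C_last/k_e = 2.56/0.284 = 9.014
AUC_0→∞ (sublingual tablet) = 109.235 + 9.014 = 118.249 mg/L·h
F = (AUC_ev/D_ev)/(AUC_iv/D_iv) = (118.249/40)/(50.5/10) = 2.956225/5.05 = 0.5854

F = 0.585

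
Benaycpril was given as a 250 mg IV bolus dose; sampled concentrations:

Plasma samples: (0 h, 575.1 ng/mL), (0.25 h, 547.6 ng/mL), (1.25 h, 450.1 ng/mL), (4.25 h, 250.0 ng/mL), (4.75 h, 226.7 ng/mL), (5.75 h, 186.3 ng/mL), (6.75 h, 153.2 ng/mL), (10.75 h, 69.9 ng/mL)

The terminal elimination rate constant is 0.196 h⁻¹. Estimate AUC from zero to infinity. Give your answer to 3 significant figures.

Trapezoidal AUC_0→10.75:
  [0→0.25]: (575.1+547.6)/2 × 0.25 = 140.3375
  [0.25→1.25]: (547.6+450.1)/2 × 1 = 498.85
  [1.25→4.25]: (450.1+250.0)/2 × 3 = 1050.15
  [4.25→4.75]: (250.0+226.7)/2 × 0.5 = 119.175
  [4.75→5.75]: (226.7+186.3)/2 × 1 = 206.5
  [5.75→6.75]: (186.3+153.2)/2 × 1 = 169.75
  [6.75→10.75]: (153.2+69.9)/2 × 4 = 446.2
  Sum = 2630.9625 ng/mL·h
Extrapolated tail: C_last / k_e = 69.9 / 0.196 = 356.633
AUC_0→∞ = 2630.9625 + 356.633 = 2987.5955 ng/mL·h

AUC = 2990 ng/mL·h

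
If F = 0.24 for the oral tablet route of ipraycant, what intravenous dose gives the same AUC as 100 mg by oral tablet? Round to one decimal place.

Systemic exposure from an extravascular dose = F × D_ev, so the equivalent IV dose is F × D_ev.
D_iv = F × D_ev = 0.24 × 100 = 24 mg

D_iv = 24.0 mg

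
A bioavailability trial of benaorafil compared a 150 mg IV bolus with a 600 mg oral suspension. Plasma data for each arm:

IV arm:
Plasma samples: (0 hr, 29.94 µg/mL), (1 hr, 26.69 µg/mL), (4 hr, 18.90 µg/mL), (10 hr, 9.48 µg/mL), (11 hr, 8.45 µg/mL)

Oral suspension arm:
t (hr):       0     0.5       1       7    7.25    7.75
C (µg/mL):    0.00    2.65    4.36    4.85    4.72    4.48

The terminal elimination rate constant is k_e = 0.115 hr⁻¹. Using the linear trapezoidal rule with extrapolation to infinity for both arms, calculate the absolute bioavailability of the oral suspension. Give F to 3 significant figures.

F = 0.0686

Trapezoidal AUC_0→11 (IV):
  [0→1]: (29.94+26.69)/2 × 1 = 28.315
  [1→4]: (26.69+18.90)/2 × 3 = 68.385
  [4→10]: (18.90+9.48)/2 × 6 = 85.14
  [10→11]: (9.48+8.45)/2 × 1 = 8.965
  Sum = 190.805 µg/mL·hr
IV tail: 8.45/0.115 = 73.478; AUC_iv,0→∞ = 190.805 + 73.478 = 264.283 µg/mL·hr
Trapezoidal AUC_0→7.75 (oral suspension):
  [0→0.5]: (0.00+2.65)/2 × 0.5 = 0.6625
  [0.5→1]: (2.65+4.36)/2 × 0.5 = 1.7525
  [1→7]: (4.36+4.85)/2 × 6 = 27.63
  [7→7.25]: (4.85+4.72)/2 × 0.25 = 1.19625
  [7.25→7.75]: (4.72+4.48)/2 × 0.5 = 2.3
  Sum = 33.54125 µg/mL·hr
oral suspension tail: 4.48/0.115 = 38.957; AUC_ev,0→∞ = 33.54125 + 38.957 = 72.49825 µg/mL·hr
F = (AUC_ev/D_ev)/(AUC_iv/D_iv) = (72.49825/600)/(264.283/150) = 0.12083/1.76189 = 0.0686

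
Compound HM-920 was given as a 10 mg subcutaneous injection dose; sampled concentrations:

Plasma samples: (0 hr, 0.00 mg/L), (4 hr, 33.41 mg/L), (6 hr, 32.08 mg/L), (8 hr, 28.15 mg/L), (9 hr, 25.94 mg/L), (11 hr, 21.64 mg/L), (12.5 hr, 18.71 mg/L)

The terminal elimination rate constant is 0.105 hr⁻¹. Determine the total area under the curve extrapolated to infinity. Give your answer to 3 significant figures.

AUC = 476 mg/L·hr

Trapezoidal AUC_0→12.5:
  [0→4]: (0.00+33.41)/2 × 4 = 66.82
  [4→6]: (33.41+32.08)/2 × 2 = 65.49
  [6→8]: (32.08+28.15)/2 × 2 = 60.23
  [8→9]: (28.15+25.94)/2 × 1 = 27.045
  [9→11]: (25.94+21.64)/2 × 2 = 47.58
  [11→12.5]: (21.64+18.71)/2 × 1.5 = 30.2625
  Sum = 297.4275 mg/L·hr
Extrapolated tail: C_last / k_e = 18.71 / 0.105 = 178.190
AUC_0→∞ = 297.4275 + 178.190 = 475.6175 mg/L·hr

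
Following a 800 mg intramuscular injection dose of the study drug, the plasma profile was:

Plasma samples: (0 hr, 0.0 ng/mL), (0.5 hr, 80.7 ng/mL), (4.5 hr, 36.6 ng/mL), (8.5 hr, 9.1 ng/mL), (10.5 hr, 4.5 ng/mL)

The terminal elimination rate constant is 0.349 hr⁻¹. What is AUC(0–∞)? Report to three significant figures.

AUC = 373 ng/mL·hr

Trapezoidal AUC_0→10.5:
  [0→0.5]: (0.0+80.7)/2 × 0.5 = 20.175
  [0.5→4.5]: (80.7+36.6)/2 × 4 = 234.6
  [4.5→8.5]: (36.6+9.1)/2 × 4 = 91.4
  [8.5→10.5]: (9.1+4.5)/2 × 2 = 13.6
  Sum = 359.775 ng/mL·hr
Extrapolated tail: C_last / k_e = 4.5 / 0.349 = 12.894
AUC_0→∞ = 359.775 + 12.894 = 372.669 ng/mL·hr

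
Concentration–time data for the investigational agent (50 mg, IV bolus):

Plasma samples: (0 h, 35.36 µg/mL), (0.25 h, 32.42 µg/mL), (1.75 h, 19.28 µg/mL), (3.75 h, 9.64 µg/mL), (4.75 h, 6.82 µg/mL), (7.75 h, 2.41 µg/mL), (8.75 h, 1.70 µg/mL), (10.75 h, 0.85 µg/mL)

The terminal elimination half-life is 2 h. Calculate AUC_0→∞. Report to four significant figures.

Trapezoidal AUC_0→10.75:
  [0→0.25]: (35.36+32.42)/2 × 0.25 = 8.4725
  [0.25→1.75]: (32.42+19.28)/2 × 1.5 = 38.775
  [1.75→3.75]: (19.28+9.64)/2 × 2 = 28.92
  [3.75→4.75]: (9.64+6.82)/2 × 1 = 8.23
  [4.75→7.75]: (6.82+2.41)/2 × 3 = 13.845
  [7.75→8.75]: (2.41+1.70)/2 × 1 = 2.055
  [8.75→10.75]: (1.70+0.85)/2 × 2 = 2.55
  Sum = 102.8475 µg/mL·h
k_e = ln2 / t½ = 0.693147 / 2 = 0.3466 h^-1
Extrapolated tail: C_last / k_e = 0.85 / 0.3466 = 2.452
AUC_0→∞ = 102.8475 + 2.452 = 105.2995 µg/mL·h

AUC = 105.3 µg/mL·h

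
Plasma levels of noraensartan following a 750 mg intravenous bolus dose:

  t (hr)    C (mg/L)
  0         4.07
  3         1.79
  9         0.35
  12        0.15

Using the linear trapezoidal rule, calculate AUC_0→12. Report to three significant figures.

Trapezoidal AUC_0→12:
  [0→3]: (4.07+1.79)/2 × 3 = 8.79
  [3→9]: (1.79+0.35)/2 × 6 = 6.42
  [9→12]: (0.35+0.15)/2 × 3 = 0.75
  Sum = 15.96 mg/L·hr

AUC = 16.0 mg/L·hr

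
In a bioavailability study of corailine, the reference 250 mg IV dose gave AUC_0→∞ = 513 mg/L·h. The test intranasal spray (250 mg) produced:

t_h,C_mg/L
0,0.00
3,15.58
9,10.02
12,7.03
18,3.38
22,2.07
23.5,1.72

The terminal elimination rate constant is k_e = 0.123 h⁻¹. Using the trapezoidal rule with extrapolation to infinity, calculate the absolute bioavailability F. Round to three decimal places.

Trapezoidal AUC_0→23.5 (intranasal spray):
  [0→3]: (0.00+15.58)/2 × 3 = 23.37
  [3→9]: (15.58+10.02)/2 × 6 = 76.8
  [9→12]: (10.02+7.03)/2 × 3 = 25.575
  [12→18]: (7.03+3.38)/2 × 6 = 31.23
  [18→22]: (3.38+2.07)/2 × 4 = 10.9
  [22→23.5]: (2.07+1.72)/2 × 1.5 = 2.8425
  Sum = 170.7175 mg/L·h
Tail: C_last/k_e = 1.72/0.123 = 13.984
AUC_0→∞ (intranasal spray) = 170.7175 + 13.984 = 184.7015 mg/L·h
F = (AUC_ev/D_ev)/(AUC_iv/D_iv) = (184.7015/250)/(513/250) = 0.738806/2.052 = 0.3600

F = 0.360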